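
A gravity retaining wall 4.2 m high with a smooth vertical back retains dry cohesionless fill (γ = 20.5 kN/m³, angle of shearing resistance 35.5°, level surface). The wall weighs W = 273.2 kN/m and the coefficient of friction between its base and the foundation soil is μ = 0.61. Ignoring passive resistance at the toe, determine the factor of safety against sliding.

3.47

K_a = tan²(45° − 35.5°/2) = 0.2653.
P_a = ½K_aγH² = 0.5×0.2653×20.5×4.2² = 47.96 kN/m, acting at H/3 = 1.400 m above the base.
FS_sliding = μW / P_a = 0.61×273.2 / 47.96 = 3.475.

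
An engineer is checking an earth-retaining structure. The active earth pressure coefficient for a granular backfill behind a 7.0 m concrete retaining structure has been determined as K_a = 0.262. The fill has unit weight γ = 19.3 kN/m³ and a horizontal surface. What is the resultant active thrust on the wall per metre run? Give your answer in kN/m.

124 kN/m

P = ½ K_a γ H² = 0.5 × 0.262 × 19.3 × 7.0² = 123.9 kN/m.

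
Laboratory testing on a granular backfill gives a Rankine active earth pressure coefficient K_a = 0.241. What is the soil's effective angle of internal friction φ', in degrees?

37.7°

K_a = tan²(45° − φ/2) ⇒ 45° − φ/2 = arctan(√0.241) = 26.15°.
φ = 2(45° − 26.15°) = 37.71°.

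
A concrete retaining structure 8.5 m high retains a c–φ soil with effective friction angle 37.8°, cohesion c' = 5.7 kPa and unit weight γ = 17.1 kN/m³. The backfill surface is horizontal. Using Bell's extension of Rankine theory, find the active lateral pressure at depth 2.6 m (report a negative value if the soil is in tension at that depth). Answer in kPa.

5.09 kPa

K_a = (1 − sin φ)/(1 + sin φ) = 0.2400.
σ_a = K_a γ z − 2c√K_a = 0.2400×17.1×2.6 − 2×5.7×0.4899 = 5.085 kPa.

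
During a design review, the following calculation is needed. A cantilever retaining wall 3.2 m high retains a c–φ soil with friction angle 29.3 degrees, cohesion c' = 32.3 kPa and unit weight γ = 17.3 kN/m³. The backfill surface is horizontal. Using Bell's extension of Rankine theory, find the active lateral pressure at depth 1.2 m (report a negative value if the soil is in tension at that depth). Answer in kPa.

K_a = (1 − sin φ)/(1 + sin φ) = 0.3428.
σ_a = K_a γ z − 2c√K_a = 0.3428×17.3×1.2 − 2×32.3×0.5855 = -30.71 kPa.

-30.7 kPa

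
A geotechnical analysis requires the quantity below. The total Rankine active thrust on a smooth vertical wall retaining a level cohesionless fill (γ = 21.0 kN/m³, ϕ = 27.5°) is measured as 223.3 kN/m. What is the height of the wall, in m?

K_a = 0.3682. P_a = ½ K_a γ H² ⇒ H = √(2P_a/(K_a γ)).
H = √(2×223.3/(0.3682×21.0)) = 7.600 m.

7.60 m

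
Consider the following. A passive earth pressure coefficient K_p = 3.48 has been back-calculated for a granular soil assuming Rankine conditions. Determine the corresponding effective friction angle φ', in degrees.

33.6°

K_p = (1+sin φ)/(1−sin φ) ⇒ sin φ = (K_p − 1)/(K_p + 1) = 0.5536.
φ = arcsin(0.5536) = 33.61°.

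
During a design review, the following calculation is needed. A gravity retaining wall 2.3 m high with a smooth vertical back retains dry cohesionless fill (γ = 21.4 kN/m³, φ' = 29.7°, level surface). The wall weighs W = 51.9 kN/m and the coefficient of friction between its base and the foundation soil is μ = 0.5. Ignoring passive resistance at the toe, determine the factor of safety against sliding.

1.36

K_a = tan²(45° − 29.7°/2) = 0.3374.
P_a = ½K_aγH² = 0.5×0.3374×21.4×2.3² = 19.10 kN/m, acting at H/3 = 0.7667 m above the base.
FS_sliding = μW / P_a = 0.5×51.9 / 19.10 = 1.359.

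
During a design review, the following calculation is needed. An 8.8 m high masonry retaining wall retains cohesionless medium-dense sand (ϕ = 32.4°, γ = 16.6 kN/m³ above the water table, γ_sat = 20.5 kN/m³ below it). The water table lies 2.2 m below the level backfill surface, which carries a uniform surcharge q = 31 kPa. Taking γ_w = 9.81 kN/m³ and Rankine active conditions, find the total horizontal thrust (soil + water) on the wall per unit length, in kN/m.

K_a = tan²(45° − φ/2) = 0.3022.
γ' = 20.5 − 9.81 = 10.69 kN/m³. h₂ = H − d_w = 6.6 m.
σ'_h: at surface K_a·q = 9.369; at WT K_a(q+γd_w) = 20.41; at base K_a(q+γd_w+γ'h₂) = 41.73 kPa.
P₁ = ½(9.369+20.41)×2.2 = 32.75; P₂ = ½(20.41+41.73)×6.6 = 205.1; P_w = ½γ_w h₂² = 213.7.
Total = 32.75+205.1+213.7 = 451.5 kN/m.

451 kN/m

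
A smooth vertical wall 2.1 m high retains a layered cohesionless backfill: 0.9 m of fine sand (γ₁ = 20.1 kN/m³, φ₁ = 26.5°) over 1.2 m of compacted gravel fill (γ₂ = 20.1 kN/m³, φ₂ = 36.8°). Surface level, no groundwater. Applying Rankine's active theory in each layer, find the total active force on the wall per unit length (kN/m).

K_a1 = tan²(45°−26.5°/2) = 0.3829; K_a2 = tan²(45°−36.8°/2) = 0.2508.
Layer 1: σ at base = K_a1 γ₁ h₁ = 6.927 kPa; P₁ = ½×6.927×0.9 = 3.117.
Layer 2: σ_v at top = γ₁h₁ = 18.09; σ_h top = K_a2×18.09 = 4.536; σ_h base = K_a2×(18.09+20.1×1.2) = 10.58.
P₂ = ½(4.536+10.58)×1.2 = 9.073. Total P_a = 3.117+9.073 = 12.19 kN/m.

12.2 kN/m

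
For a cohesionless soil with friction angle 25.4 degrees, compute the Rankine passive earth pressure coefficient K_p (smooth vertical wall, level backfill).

K_p = (1 + sin φ)/(1 − sin φ) = tan²(45° + 25.4°/2) = 2.502.

2.50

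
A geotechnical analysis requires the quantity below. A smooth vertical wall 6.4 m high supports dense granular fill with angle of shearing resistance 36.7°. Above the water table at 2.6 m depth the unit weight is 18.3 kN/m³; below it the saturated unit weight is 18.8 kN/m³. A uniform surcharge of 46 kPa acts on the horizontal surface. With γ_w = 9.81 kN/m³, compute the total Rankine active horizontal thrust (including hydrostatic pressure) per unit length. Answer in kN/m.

222 kN/m

K_a = tan²(45° − φ/2) = 0.2519.
γ' = 18.8 − 9.81 = 8.990 kN/m³. h₂ = H − d_w = 3.8 m.
σ'_h: at surface K_a·q = 11.59; at WT K_a(q+γd_w) = 23.57; at base K_a(q+γd_w+γ'h₂) = 32.17 kPa.
P₁ = ½(11.59+23.57)×2.6 = 45.70; P₂ = ½(23.57+32.17)×3.8 = 105.9; P_w = ½γ_w h₂² = 70.83.
Total = 45.70+105.9+70.83 = 222.4 kN/m.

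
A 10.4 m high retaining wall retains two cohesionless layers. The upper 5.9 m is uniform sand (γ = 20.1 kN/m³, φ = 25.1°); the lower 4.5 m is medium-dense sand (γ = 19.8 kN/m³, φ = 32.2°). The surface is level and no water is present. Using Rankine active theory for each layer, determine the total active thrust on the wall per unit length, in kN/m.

K_a1 = tan²(45°−25.1°/2) = 0.4043; K_a2 = tan²(45°−32.2°/2) = 0.3047.
Layer 1: σ at base = K_a1 γ₁ h₁ = 47.95 kPa; P₁ = ½×47.95×5.9 = 141.4.
Layer 2: σ_v at top = γ₁h₁ = 118.6; σ_h top = K_a2×118.6 = 36.14; σ_h base = K_a2×(118.6+19.8×4.5) = 63.29.
P₂ = ½(36.14+63.29)×4.5 = 223.7. Total P_a = 141.4+223.7 = 365.2 kN/m.

365 kN/m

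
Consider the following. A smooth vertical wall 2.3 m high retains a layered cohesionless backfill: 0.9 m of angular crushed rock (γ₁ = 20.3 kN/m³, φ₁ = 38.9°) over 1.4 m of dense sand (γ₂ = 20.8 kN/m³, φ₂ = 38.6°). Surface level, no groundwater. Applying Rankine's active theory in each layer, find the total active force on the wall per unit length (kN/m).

12.5 kN/m

K_a1 = tan²(45°−38.9°/2) = 0.2285; K_a2 = tan²(45°−38.6°/2) = 0.2316.
Layer 1: σ at base = K_a1 γ₁ h₁ = 4.175 kPa; P₁ = ½×4.175×0.9 = 1.879.
Layer 2: σ_v at top = γ₁h₁ = 18.27; σ_h top = K_a2×18.27 = 4.232; σ_h base = K_a2×(18.27+20.8×1.4) = 10.98.
P₂ = ½(4.232+10.98)×1.4 = 10.65. Total P_a = 1.879+10.65 = 12.52 kN/m.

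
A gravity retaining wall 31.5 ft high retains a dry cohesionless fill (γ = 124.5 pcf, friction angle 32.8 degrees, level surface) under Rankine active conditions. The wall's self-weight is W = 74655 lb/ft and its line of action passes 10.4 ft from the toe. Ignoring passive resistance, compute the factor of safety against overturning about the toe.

4.03

K_a = tan²(45° − 32.8°/2) = 0.2973.
P_a = ½K_aγH² = 0.5×0.2973×124.5×31.5² = 18360 lb/ft, acting at H/3 = 10.50 ft above the base.
Overturning moment M_o = P_a × H/3 = 18360 × 10.50 = 192800.
Resisting moment M_r = W × 10.4 = 74655 × 10.4 = 776400.
FS_overturning = M_r/M_o = 776400/192800 = 4.027.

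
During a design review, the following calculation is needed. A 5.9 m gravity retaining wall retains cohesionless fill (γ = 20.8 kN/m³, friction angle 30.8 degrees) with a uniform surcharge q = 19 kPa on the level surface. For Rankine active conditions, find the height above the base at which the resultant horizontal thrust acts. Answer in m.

K_a = 0.3227.
Triangular part P₁ = ½K_aγH² = 116.8 at H/3 = 1.967 m; rectangular part P₂ = K_a q H = 36.18 at H/2 = 2.950 m.
ȳ = (P₁·1.967 + P₂·2.950)/(P₁+P₂) = 2.199 m.

2.20 m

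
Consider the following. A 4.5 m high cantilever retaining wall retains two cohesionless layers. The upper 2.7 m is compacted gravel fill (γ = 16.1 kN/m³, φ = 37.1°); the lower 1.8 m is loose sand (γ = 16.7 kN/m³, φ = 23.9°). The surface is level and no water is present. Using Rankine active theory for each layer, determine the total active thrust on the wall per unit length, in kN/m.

59.1 kN/m

K_a1 = tan²(45°−37.1°/2) = 0.2475; K_a2 = tan²(45°−23.9°/2) = 0.4233.
Layer 1: σ at base = K_a1 γ₁ h₁ = 10.76 kPa; P₁ = ½×10.76×2.7 = 14.52.
Layer 2: σ_v at top = γ₁h₁ = 43.47; σ_h top = K_a2×43.47 = 18.40; σ_h base = K_a2×(43.47+16.7×1.8) = 31.13.
P₂ = ½(18.40+31.13)×1.8 = 44.58. Total P_a = 14.52+44.58 = 59.10 kN/m.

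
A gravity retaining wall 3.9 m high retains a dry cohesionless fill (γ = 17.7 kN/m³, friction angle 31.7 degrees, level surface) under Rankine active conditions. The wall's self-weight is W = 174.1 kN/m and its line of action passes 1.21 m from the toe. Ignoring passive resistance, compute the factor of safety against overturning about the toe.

3.87

K_a = tan²(45° − 31.7°/2) = 0.3111.
P_a = ½K_aγH² = 0.5×0.3111×17.7×3.9² = 41.87 kN/m, acting at H/3 = 1.300 m above the base.
Overturning moment M_o = P_a × H/3 = 41.87 × 1.300 = 54.43.
Resisting moment M_r = W × 1.21 = 174.1 × 1.21 = 210.7.
FS_overturning = M_r/M_o = 210.7/54.43 = 3.870.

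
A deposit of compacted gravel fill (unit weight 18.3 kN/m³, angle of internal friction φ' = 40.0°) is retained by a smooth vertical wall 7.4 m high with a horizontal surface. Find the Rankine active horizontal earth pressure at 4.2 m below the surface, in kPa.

K_a = (1 − sin φ)/(1 + sin φ) = 0.2174.
σ_h = K_a γ z = 0.2174 × 18.3 × 4.2 = 16.71 kPa.

16.7 kPa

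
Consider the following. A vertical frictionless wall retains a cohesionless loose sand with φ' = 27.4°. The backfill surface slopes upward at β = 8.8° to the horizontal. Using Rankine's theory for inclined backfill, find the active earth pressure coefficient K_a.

K_a = cos β · (cos β − √(cos²β − cos²φ)) / (cos β + √(cos²β − cos²φ)).
cos β = 0.9882, cos φ = 0.8878, √(cos²β − cos²φ) = 0.4340.
K_a = 0.9882 × (0.9882 − 0.4340)/(0.9882 + 0.4340) = 0.3851.

0.385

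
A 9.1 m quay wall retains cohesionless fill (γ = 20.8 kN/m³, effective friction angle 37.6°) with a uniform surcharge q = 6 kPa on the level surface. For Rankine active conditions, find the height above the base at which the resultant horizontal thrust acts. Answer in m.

K_a = 0.2421.
Triangular part P₁ = ½K_aγH² = 208.5 at H/3 = 3.033 m; rectangular part P₂ = K_a q H = 13.22 at H/2 = 4.550 m.
ȳ = (P₁·3.033 + P₂·4.550)/(P₁+P₂) = 3.124 m.

3.12 m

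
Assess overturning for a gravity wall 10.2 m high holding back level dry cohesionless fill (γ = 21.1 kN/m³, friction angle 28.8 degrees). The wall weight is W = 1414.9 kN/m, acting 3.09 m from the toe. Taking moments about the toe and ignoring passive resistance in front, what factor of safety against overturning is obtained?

K_a = tan²(45° − 28.8°/2) = 0.3498.
P_a = ½K_aγH² = 0.5×0.3498×21.1×10.2² = 383.9 kN/m, acting at H/3 = 3.400 m above the base.
Overturning moment M_o = P_a × H/3 = 383.9 × 3.400 = 1305.
Resisting moment M_r = W × 3.09 = 1414.9 × 3.09 = 4372.
FS_overturning = M_r/M_o = 4372/1305 = 3.350.

3.35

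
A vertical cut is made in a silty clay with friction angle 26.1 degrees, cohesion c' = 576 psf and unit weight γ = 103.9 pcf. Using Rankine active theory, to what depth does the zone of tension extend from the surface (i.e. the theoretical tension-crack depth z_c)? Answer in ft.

17.8 ft

K_a = tan²(45° − 26.1°/2) = 0.3889; √K_a = 0.6237.
The active pressure is zero where K_a γ z = 2c√K_a, so z_c = 2c/(γ√K_a) = 2×576/(103.9×0.6237) = 17.78 ft.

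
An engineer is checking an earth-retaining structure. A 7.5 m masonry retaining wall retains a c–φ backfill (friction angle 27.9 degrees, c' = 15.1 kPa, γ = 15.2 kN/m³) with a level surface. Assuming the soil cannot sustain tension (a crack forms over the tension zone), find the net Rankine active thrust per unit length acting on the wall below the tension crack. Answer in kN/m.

48.6 kN/m

K_a = 0.3625; √K_a = 0.6020.
Tension-crack depth z_c = 2c/(γ√K_a) = 2×15.1/(15.2×0.6020) = 3.300 m.
σ_a at base = K_a γ H − 2c√K_a = 0.3625×15.2×7.5 − 2×15.1×0.6020 = 23.14 kPa.
P_a = ½ × 23.14 × (H − z_c) = 0.5×23.14×4.200 = 48.59 kN/m.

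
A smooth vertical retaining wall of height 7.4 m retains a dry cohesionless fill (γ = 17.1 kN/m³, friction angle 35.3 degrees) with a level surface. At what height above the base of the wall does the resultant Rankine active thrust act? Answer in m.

K_a = 0.2675.
The pressure distribution is triangular, so the resultant acts at H/3 above the base = 7.4/3 = 2.467 m.

2.47 m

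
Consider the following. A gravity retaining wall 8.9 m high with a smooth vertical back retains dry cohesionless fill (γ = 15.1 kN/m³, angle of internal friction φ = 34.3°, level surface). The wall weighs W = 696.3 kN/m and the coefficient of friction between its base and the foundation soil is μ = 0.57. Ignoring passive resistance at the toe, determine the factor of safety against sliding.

2.38

K_a = tan²(45° − 34.3°/2) = 0.2792.
P_a = ½K_aγH² = 0.5×0.2792×15.1×8.9² = 166.9 kN/m, acting at H/3 = 2.967 m above the base.
FS_sliding = μW / P_a = 0.57×696.3 / 166.9 = 2.377.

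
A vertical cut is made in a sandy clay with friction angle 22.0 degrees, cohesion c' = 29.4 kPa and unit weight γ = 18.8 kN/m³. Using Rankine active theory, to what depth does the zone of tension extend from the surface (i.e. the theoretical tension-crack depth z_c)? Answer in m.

K_a = tan²(45° − 22.0°/2) = 0.4550; √K_a = 0.6745.
The active pressure is zero where K_a γ z = 2c√K_a, so z_c = 2c/(γ√K_a) = 2×29.4/(18.8×0.6745) = 4.637 m.

4.64 m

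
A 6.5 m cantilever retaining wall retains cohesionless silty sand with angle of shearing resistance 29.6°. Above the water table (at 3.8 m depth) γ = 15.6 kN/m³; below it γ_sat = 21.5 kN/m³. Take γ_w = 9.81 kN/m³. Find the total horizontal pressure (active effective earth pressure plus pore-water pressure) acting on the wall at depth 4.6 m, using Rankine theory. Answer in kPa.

31.1 kPa

K_a = (1 − sin φ)/(1 + sin φ) = 0.3387.
γ' = 21.5 − 9.81 = 11.69 kN/m³.
Effective vertical stress at 4.6 m: σ'_v = 15.6×3.8 + 11.69×0.800 = 68.63 kPa.
σ'_h = K_a σ'_v = 0.3387 × 68.63 = 23.25 kPa; u = γ_w × 0.800 = 7.848 kPa.
Total σ_h = 23.25 + 7.848 = 31.10 kPa.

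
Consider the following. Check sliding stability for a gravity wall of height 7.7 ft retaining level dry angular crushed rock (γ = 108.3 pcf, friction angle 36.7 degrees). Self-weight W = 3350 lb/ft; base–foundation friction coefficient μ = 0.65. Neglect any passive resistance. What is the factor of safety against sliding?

2.69

K_a = tan²(45° − 36.7°/2) = 0.2519.
P_a = ½K_aγH² = 0.5×0.2519×108.3×7.7² = 808.6 lb/ft, acting at H/3 = 2.567 ft above the base.
FS_sliding = μW / P_a = 0.65×3350 / 808.6 = 2.693.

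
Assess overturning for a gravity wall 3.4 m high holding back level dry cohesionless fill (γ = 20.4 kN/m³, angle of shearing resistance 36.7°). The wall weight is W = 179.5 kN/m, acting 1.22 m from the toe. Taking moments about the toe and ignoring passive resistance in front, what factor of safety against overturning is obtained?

K_a = tan²(45° − 36.7°/2) = 0.2519.
P_a = ½K_aγH² = 0.5×0.2519×20.4×3.4² = 29.70 kN/m, acting at H/3 = 1.133 m above the base.
Overturning moment M_o = P_a × H/3 = 29.70 × 1.133 = 33.66.
Resisting moment M_r = W × 1.22 = 179.5 × 1.22 = 219.0.
FS_overturning = M_r/M_o = 219.0/33.66 = 6.507.

6.51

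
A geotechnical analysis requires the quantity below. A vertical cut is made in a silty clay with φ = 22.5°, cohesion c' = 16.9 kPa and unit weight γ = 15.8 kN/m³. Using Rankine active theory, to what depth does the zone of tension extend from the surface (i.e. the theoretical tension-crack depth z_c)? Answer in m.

3.20 m

K_a = tan²(45° − 22.5°/2) = 0.4465; √K_a = 0.6682.
The active pressure is zero where K_a γ z = 2c√K_a, so z_c = 2c/(γ√K_a) = 2×16.9/(15.8×0.6682) = 3.202 m.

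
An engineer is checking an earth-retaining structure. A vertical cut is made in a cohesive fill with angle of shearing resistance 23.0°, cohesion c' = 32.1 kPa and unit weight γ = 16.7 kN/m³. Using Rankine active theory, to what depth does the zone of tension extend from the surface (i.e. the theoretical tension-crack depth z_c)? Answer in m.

5.81 m

K_a = tan²(45° − 23.0°/2) = 0.4381; √K_a = 0.6619.
The active pressure is zero where K_a γ z = 2c√K_a, so z_c = 2c/(γ√K_a) = 2×32.1/(16.7×0.6619) = 5.808 m.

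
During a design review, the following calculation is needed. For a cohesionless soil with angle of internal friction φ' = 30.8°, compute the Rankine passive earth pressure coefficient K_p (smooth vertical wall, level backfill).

K_p = (1 + sin φ)/(1 − sin φ) = tan²(45° + 30.8°/2) = 3.099.

3.10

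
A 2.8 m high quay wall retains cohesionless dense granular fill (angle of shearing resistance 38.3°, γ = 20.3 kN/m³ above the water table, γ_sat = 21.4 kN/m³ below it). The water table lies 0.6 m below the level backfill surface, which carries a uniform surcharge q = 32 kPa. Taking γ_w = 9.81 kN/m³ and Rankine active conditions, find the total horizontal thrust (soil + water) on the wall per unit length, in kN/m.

58.5 kN/m

K_a = tan²(45° − φ/2) = 0.2347.
γ' = 21.4 − 9.81 = 11.59 kN/m³. h₂ = H − d_w = 2.2 m.
σ'_h: at surface K_a·q = 7.512; at WT K_a(q+γd_w) = 10.37; at base K_a(q+γd_w+γ'h₂) = 16.36 kPa.
P₁ = ½(7.512+10.37)×0.6 = 5.365; P₂ = ½(10.37+16.36)×2.2 = 29.40; P_w = ½γ_w h₂² = 23.74.
Total = 5.365+29.40+23.74 = 58.50 kN/m.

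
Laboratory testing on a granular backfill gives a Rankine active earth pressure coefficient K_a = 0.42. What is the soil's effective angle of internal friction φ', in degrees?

K_a = tan²(45° − φ/2) ⇒ 45° − φ/2 = arctan(√0.42) = 32.95°.
φ = 2(45° − 32.95°) = 24.11°.

24.1°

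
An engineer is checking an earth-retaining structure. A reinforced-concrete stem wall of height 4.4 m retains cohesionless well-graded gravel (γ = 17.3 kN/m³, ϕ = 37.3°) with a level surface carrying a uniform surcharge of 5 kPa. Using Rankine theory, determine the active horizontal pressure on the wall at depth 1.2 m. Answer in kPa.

6.32 kPa

K_a = (1 − sin φ)/(1 + sin φ) = 0.2453.
σ_v = γz + q = 17.3 × 1.2 + 5 = 25.76 kPa.
σ_h = K_a σ_v = 0.2453 × 25.76 = 6.320 kPa.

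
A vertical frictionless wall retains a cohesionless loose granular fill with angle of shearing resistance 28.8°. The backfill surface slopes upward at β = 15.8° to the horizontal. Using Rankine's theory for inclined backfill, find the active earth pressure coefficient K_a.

0.400

K_a = cos β · (cos β − √(cos²β − cos²φ)) / (cos β + √(cos²β − cos²φ)).
cos β = 0.9622, cos φ = 0.8763, √(cos²β − cos²φ) = 0.3974.
K_a = 0.9622 × (0.9622 − 0.3974)/(0.9622 + 0.3974) = 0.3997.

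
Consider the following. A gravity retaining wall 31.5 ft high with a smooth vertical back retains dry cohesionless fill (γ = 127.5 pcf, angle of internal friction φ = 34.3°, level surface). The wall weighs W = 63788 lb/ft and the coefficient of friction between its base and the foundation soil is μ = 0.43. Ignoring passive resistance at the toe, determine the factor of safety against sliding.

K_a = tan²(45° − 34.3°/2) = 0.2792.
P_a = ½K_aγH² = 0.5×0.2792×127.5×31.5² = 17660 lb/ft, acting at H/3 = 10.50 ft above the base.
FS_sliding = μW / P_a = 0.43×63788 / 17660 = 1.553.

1.55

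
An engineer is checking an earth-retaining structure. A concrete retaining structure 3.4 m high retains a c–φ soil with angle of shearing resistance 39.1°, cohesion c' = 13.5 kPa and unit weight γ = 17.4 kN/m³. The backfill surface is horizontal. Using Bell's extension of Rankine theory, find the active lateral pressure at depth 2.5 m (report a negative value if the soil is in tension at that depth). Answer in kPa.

-3.00 kPa

K_a = (1 − sin φ)/(1 + sin φ) = 0.2265.
σ_a = K_a γ z − 2c√K_a = 0.2265×17.4×2.5 − 2×13.5×0.4759 = -2.997 kPa.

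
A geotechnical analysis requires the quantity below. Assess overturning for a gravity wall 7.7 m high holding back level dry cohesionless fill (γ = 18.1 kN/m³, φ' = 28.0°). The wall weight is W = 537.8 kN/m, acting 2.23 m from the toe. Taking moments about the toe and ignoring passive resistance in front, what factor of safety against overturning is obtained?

K_a = tan²(45° − 28.0°/2) = 0.3610.
P_a = ½K_aγH² = 0.5×0.3610×18.1×7.7² = 193.7 kN/m, acting at H/3 = 2.567 m above the base.
Overturning moment M_o = P_a × H/3 = 193.7 × 2.567 = 497.2.
Resisting moment M_r = W × 2.23 = 537.8 × 2.23 = 1199.
FS_overturning = M_r/M_o = 1199/497.2 = 2.412.

2.41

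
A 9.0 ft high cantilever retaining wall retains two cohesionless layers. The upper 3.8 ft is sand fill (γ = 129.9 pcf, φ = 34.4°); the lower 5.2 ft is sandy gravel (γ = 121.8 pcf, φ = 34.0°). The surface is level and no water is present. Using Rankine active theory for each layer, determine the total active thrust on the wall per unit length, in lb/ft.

K_a1 = tan²(45°−34.4°/2) = 0.2780; K_a2 = tan²(45°−34.0°/2) = 0.2827.
Layer 1: σ at base = K_a1 γ₁ h₁ = 137.2 psf; P₁ = ½×137.2×3.8 = 260.7.
Layer 2: σ_v at top = γ₁h₁ = 493.6; σ_h top = K_a2×493.6 = 139.6; σ_h base = K_a2×(493.6+121.8×5.2) = 318.6.
P₂ = ½(139.6+318.6)×5.2 = 1191. Total P_a = 260.7+1191 = 1452 lb/ft.

1450 lb/ft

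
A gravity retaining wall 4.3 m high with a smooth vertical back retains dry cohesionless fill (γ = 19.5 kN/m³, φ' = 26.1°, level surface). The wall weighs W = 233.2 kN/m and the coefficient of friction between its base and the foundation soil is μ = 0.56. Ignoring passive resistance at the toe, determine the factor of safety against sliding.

1.86

K_a = tan²(45° − 26.1°/2) = 0.3889.
P_a = ½K_aγH² = 0.5×0.3889×19.5×4.3² = 70.12 kN/m, acting at H/3 = 1.433 m above the base.
FS_sliding = μW / P_a = 0.56×233.2 / 70.12 = 1.862.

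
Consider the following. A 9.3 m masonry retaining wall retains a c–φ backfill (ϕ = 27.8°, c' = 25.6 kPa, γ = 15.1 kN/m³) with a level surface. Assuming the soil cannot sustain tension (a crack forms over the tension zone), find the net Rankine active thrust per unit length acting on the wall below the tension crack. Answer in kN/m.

37.2 kN/m

K_a = 0.3639; √K_a = 0.6032.
Tension-crack depth z_c = 2c/(γ√K_a) = 2×25.6/(15.1×0.6032) = 5.621 m.
σ_a at base = K_a γ H − 2c√K_a = 0.3639×15.1×9.3 − 2×25.6×0.6032 = 20.22 kPa.
P_a = ½ × 20.22 × (H − z_c) = 0.5×20.22×3.679 = 37.19 kN/m.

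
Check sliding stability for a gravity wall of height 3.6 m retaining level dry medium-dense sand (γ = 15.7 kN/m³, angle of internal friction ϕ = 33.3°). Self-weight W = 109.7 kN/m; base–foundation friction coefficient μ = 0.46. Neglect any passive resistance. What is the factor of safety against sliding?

1.70

K_a = tan²(45° − 33.3°/2) = 0.2911.
P_a = ½K_aγH² = 0.5×0.2911×15.7×3.6² = 29.62 kN/m, acting at H/3 = 1.200 m above the base.
FS_sliding = μW / P_a = 0.46×109.7 / 29.62 = 1.704.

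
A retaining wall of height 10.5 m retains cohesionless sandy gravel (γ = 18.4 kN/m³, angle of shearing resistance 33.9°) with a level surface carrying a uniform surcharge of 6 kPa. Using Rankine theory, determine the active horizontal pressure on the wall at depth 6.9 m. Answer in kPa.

37.7 kPa

K_a = (1 − sin φ)/(1 + sin φ) = 0.2839.
σ_v = γz + q = 18.4 × 6.9 + 6 = 133.0 kPa.
σ_h = K_a σ_v = 0.2839 × 133.0 = 37.75 kPa.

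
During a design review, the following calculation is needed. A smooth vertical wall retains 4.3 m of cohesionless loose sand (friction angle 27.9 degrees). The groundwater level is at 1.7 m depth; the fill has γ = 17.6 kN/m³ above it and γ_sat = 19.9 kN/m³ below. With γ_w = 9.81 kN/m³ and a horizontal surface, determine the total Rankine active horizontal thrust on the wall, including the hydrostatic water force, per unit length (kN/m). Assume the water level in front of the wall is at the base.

K_a = tan²(45° − φ/2) = 0.3625.
γ' = 19.9 − 9.81 = 10.09 kN/m³. Depth below WT = 2.6 m.
σ'_h at WT = K_a γ d_w = 10.84 kPa; at base = 10.84 + K_a γ' × 2.6 = 20.35 kPa.
P₁ (0–1.7 m) = ½×10.84×1.7 = 9.218. P₂ (1.7–4.3 m) = ½(10.84+20.35)×2.6 = 40.56.
P_w = ½ γ_w h₂² = 0.5×9.81×2.6² = 33.16. Total = 9.218+40.56+33.16 = 82.93 kN/m.

82.9 kN/m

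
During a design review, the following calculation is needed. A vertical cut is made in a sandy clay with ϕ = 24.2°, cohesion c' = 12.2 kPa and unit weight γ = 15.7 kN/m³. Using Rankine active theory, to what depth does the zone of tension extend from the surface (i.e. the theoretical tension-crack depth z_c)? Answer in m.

2.40 m

K_a = tan²(45° − 24.2°/2) = 0.4185; √K_a = 0.6469.
The active pressure is zero where K_a γ z = 2c√K_a, so z_c = 2c/(γ√K_a) = 2×12.2/(15.7×0.6469) = 2.402 m.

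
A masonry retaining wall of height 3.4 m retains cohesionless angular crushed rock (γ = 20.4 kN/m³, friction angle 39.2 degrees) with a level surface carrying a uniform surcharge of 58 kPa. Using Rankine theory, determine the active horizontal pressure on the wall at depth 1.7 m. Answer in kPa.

20.9 kPa

K_a = (1 − sin φ)/(1 + sin φ) = 0.2255.
σ_v = γz + q = 20.4 × 1.7 + 58 = 92.68 kPa.
σ_h = K_a σ_v = 0.2255 × 92.68 = 20.90 kPa.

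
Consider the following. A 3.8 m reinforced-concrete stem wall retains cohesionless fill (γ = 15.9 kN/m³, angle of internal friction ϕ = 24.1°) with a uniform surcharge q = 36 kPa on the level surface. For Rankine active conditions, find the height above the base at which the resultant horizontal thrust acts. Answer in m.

1.61 m

K_a = 0.4201.
Triangular part P₁ = ½K_aγH² = 48.23 at H/3 = 1.267 m; rectangular part P₂ = K_a q H = 57.47 at H/2 = 1.900 m.
ȳ = (P₁·1.267 + P₂·1.900)/(P₁+P₂) = 1.611 m.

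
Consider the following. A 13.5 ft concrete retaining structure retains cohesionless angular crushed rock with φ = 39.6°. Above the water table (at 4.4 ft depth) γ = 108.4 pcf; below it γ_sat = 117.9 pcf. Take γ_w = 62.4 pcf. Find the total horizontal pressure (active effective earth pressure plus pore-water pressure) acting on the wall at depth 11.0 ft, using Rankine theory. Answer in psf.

599 psf

K_a = (1 − sin φ)/(1 + sin φ) = 0.2214.
γ' = 117.9 − 62.4 = 55.50 pcf.
Effective vertical stress at 11.0 ft: σ'_v = 108.4×4.4 + 55.50×6.60 = 843.3 psf.
σ'_h = K_a σ'_v = 0.2214 × 843.3 = 186.7 psf; u = γ_w × 6.60 = 411.8 psf.
Total σ_h = 186.7 + 411.8 = 598.6 psf.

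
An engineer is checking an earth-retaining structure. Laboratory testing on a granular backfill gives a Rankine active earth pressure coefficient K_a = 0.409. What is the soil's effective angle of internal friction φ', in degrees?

24.8°

K_a = tan²(45° − φ/2) ⇒ 45° − φ/2 = arctan(√0.409) = 32.60°.
φ = 2(45° − 32.60°) = 24.80°.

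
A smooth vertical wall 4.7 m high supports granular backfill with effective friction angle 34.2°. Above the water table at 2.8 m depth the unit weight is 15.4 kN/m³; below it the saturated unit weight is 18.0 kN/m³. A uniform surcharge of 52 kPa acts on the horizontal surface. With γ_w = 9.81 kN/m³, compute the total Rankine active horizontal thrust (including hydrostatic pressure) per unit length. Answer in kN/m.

130 kN/m

K_a = tan²(45° − φ/2) = 0.2803.
γ' = 18.0 − 9.81 = 8.190 kN/m³. h₂ = H − d_w = 1.9 m.
σ'_h: at surface K_a·q = 14.58; at WT K_a(q+γd_w) = 26.67; at base K_a(q+γd_w+γ'h₂) = 31.03 kPa.
P₁ = ½(14.58+26.67)×2.8 = 57.74; P₂ = ½(26.67+31.03)×1.9 = 54.81; P_w = ½γ_w h₂² = 17.71.
Total = 57.74+54.81+17.71 = 130.3 kN/m.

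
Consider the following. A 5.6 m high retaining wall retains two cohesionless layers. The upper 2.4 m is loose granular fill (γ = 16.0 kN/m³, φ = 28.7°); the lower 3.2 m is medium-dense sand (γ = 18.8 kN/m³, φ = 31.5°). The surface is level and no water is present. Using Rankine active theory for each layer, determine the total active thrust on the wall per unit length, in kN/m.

K_a1 = tan²(45°−28.7°/2) = 0.3511; K_a2 = tan²(45°−31.5°/2) = 0.3136.
Layer 1: σ at base = K_a1 γ₁ h₁ = 13.48 kPa; P₁ = ½×13.48×2.4 = 16.18.
Layer 2: σ_v at top = γ₁h₁ = 38.40; σ_h top = K_a2×38.40 = 12.04; σ_h base = K_a2×(38.40+18.8×3.2) = 30.91.
P₂ = ½(12.04+30.91)×3.2 = 68.73. Total P_a = 16.18+68.73 = 84.91 kN/m.

84.9 kN/m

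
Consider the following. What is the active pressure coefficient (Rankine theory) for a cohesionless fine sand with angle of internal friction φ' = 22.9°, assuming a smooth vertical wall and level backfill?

K_a = (1 − sin φ)/(1 + sin φ) = (1 − sin 22.9°)/(1 + sin 22.9°) = 0.4398.

0.440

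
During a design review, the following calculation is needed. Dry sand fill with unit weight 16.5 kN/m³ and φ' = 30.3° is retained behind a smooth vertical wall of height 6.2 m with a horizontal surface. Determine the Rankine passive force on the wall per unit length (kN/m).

963 kN/m

K_p = tan²(45° + φ/2) = 3.037.
P_p = ½ K_p γ H² = 0.5 × 3.037 × 16.5 × 6.2² = 963.0 kN/m.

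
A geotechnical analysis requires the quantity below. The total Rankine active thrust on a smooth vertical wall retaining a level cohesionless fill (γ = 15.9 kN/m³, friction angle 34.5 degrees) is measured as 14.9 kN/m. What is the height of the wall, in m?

2.60 m

K_a = 0.2768. P_a = ½ K_a γ H² ⇒ H = √(2P_a/(K_a γ)).
H = √(2×14.9/(0.2768×15.9)) = 2.602 m.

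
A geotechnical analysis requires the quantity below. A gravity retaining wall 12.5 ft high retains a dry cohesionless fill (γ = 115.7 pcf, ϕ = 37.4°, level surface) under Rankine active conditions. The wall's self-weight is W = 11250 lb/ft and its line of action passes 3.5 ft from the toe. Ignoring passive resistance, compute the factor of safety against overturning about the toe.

K_a = tan²(45° − 37.4°/2) = 0.2443.
P_a = ½K_aγH² = 0.5×0.2443×115.7×12.5² = 2208 lb/ft, acting at H/3 = 4.167 ft above the base.
Overturning moment M_o = P_a × H/3 = 2208 × 4.167 = 9200.
Resisting moment M_r = W × 3.5 = 11250 × 3.5 = 39380.
FS_overturning = M_r/M_o = 39380/9200 = 4.280.

4.28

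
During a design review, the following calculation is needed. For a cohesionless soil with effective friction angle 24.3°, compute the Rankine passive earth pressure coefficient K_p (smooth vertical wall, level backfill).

K_p = (1 + sin φ)/(1 − sin φ) = tan²(45° + 24.3°/2) = 2.399.

2.40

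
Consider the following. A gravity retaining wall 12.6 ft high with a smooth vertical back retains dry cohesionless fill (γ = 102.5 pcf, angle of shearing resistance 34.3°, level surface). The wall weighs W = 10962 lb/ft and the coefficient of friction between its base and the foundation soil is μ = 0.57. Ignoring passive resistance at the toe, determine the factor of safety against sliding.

2.75

K_a = tan²(45° − 34.3°/2) = 0.2792.
P_a = ½K_aγH² = 0.5×0.2792×102.5×12.6² = 2271 lb/ft, acting at H/3 = 4.200 ft above the base.
FS_sliding = μW / P_a = 0.57×10962 / 2271 = 2.751.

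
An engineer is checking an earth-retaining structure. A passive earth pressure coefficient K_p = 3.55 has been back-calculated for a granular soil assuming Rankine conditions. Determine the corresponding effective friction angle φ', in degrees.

K_p = (1+sin φ)/(1−sin φ) ⇒ sin φ = (K_p − 1)/(K_p + 1) = 0.5604.
φ = arcsin(0.5604) = 34.09°.

34.1°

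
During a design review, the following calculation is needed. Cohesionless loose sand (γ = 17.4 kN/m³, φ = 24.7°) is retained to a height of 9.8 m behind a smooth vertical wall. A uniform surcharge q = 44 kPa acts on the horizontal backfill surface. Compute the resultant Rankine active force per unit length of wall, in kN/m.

K_a = tan²(45° − φ/2) = 0.4106.
Soil triangle: ½ K_a γ H² = 0.5×0.4106×17.4×9.8² = 343.1 kN/m.
Surcharge rectangle: K_a q H = 0.4106×44×9.8 = 177.0 kN/m.
Total = 343.1 + 177.0 = 520.1 kN/m.

520 kN/m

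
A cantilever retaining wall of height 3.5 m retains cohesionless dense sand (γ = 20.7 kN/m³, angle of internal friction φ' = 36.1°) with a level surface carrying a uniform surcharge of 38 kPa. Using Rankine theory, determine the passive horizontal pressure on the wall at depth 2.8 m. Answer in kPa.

K_p = (1 + sin φ)/(1 − sin φ) = 3.869.
σ_v = γz + q = 20.7 × 2.8 + 38 = 95.96 kPa.
σ_h = K_p σ_v = 3.869 × 95.96 = 371.2 kPa.

371 kPa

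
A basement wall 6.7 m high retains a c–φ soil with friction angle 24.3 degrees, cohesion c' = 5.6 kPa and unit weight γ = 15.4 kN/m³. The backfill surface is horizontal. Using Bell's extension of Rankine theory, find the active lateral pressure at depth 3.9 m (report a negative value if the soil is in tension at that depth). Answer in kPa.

K_a = (1 − sin φ)/(1 + sin φ) = 0.4169.
σ_a = K_a γ z − 2c√K_a = 0.4169×15.4×3.9 − 2×5.6×0.6457 = 17.81 kPa.

17.8 kPa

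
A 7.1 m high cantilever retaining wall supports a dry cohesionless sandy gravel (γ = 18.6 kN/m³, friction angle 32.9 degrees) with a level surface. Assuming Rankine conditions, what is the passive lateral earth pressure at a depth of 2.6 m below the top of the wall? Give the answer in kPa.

K_p = (1 + sin φ)/(1 − sin φ) = 3.378.
σ_h = K_p γ z = 3.378 × 18.6 × 2.6 = 163.4 kPa.

163 kPa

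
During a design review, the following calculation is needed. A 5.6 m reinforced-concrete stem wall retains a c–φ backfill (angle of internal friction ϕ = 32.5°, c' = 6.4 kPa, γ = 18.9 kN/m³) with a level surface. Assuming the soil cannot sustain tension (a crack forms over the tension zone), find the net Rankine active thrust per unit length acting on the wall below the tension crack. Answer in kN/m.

54.2 kN/m

K_a = 0.3010; √K_a = 0.5486.
Tension-crack depth z_c = 2c/(γ√K_a) = 2×6.4/(18.9×0.5486) = 1.234 m.
σ_a at base = K_a γ H − 2c√K_a = 0.3010×18.9×5.6 − 2×6.4×0.5486 = 24.83 kPa.
P_a = ½ × 24.83 × (H − z_c) = 0.5×24.83×4.366 = 54.21 kN/m.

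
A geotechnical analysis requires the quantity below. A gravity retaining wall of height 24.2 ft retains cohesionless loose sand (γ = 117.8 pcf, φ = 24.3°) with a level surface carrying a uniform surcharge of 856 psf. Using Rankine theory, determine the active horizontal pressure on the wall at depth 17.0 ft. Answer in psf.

1190 psf

K_a = (1 − sin φ)/(1 + sin φ) = 0.4169.
σ_v = γz + q = 117.8 × 17.0 + 856 = 2859 psf.
σ_h = K_a σ_v = 0.4169 × 2859 = 1192 psf.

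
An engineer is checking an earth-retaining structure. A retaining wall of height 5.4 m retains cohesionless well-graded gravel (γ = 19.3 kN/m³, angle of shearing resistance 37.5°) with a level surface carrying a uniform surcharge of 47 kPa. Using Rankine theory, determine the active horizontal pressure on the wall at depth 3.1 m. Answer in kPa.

26.0 kPa

K_a = (1 − sin φ)/(1 + sin φ) = 0.2432.
σ_v = γz + q = 19.3 × 3.1 + 47 = 106.8 kPa.
σ_h = K_a σ_v = 0.2432 × 106.8 = 25.98 kPa.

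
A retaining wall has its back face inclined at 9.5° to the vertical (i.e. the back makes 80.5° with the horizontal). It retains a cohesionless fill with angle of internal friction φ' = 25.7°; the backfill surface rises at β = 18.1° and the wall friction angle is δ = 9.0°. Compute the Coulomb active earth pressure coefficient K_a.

K_a = sin²(α+φ) / [sin²α · sin(α−δ) · (1 + √{sin(φ+δ)sin(φ−β) / (sin(α−δ)sin(α+β))})²].
With α = 80.5°, φ = 25.7°, δ = 9.0°, β = 18.1°: K_a = 0.6069.

0.607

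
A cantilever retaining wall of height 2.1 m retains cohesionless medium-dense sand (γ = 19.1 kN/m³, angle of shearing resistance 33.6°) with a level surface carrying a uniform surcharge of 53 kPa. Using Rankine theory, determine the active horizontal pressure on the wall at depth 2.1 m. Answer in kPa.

K_a = (1 − sin φ)/(1 + sin φ) = 0.2875.
σ_v = γz + q = 19.1 × 2.1 + 53 = 93.11 kPa.
σ_h = K_a σ_v = 0.2875 × 93.11 = 26.77 kPa.

26.8 kPa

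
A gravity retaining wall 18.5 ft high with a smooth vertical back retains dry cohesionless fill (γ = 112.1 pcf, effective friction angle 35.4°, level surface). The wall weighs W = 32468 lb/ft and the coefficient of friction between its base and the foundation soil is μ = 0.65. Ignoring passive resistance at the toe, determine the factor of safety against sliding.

4.13

K_a = tan²(45° − 35.4°/2) = 0.2664.
P_a = ½K_aγH² = 0.5×0.2664×112.1×18.5² = 5110 lb/ft, acting at H/3 = 6.167 ft above the base.
FS_sliding = μW / P_a = 0.65×32468 / 5110 = 4.130.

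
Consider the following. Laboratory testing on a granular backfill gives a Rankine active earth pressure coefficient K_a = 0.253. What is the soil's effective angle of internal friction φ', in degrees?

K_a = tan²(45° − φ/2) ⇒ 45° − φ/2 = arctan(√0.253) = 26.70°.
φ = 2(45° − 26.70°) = 36.60°.

36.6°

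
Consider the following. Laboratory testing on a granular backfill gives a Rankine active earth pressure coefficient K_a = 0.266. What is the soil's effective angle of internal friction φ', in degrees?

K_a = tan²(45° − φ/2) ⇒ 45° − φ/2 = arctan(√0.266) = 27.28°.
φ = 2(45° − 27.28°) = 35.43°.

35.4°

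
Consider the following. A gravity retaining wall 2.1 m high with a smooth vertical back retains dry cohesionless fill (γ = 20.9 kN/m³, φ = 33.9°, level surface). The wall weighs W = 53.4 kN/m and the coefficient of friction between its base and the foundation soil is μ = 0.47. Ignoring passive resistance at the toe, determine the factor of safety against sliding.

K_a = tan²(45° − 33.9°/2) = 0.2839.
P_a = ½K_aγH² = 0.5×0.2839×20.9×2.1² = 13.08 kN/m, acting at H/3 = 0.7000 m above the base.
FS_sliding = μW / P_a = 0.47×53.4 / 13.08 = 1.918.

1.92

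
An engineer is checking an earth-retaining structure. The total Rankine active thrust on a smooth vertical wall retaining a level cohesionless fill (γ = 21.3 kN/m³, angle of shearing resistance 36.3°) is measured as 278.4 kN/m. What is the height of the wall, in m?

K_a = 0.2563. P_a = ½ K_a γ H² ⇒ H = √(2P_a/(K_a γ)).
H = √(2×278.4/(0.2563×21.3)) = 10.10 m.

10.1 m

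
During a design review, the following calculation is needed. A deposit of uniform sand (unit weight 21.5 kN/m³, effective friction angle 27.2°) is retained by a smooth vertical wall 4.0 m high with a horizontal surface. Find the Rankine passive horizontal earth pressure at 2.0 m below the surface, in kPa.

115 kPa

K_p = (1 + sin φ)/(1 − sin φ) = 2.684.
σ_h = K_p γ z = 2.684 × 21.5 × 2.0 = 115.4 kPa.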